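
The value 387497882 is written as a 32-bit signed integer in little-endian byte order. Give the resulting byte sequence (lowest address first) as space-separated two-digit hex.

387497882 in hexadecimal, padded to 32 bits, is 0x1718BF9A.
Split into bytes (most-significant first): 17 18 BF 9A.
Little-endian stores the least-significant byte at the lowest address.
So at ascending addresses the bytes are 9A BF 18 17.

9A BF 18 17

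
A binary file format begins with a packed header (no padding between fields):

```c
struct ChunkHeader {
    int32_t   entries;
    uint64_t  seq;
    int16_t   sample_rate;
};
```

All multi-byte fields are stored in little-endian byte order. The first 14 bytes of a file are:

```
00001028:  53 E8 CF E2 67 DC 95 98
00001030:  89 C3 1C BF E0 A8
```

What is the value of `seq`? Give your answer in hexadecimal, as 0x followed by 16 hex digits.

`seq` follows `entries` (4 bytes), so it starts at byte offset 4 and occupies 8 bytes.
Bytes at offsets 4..11: 67 DC 95 98 89 C3 1C BF.
Little-endian: lowest address holds the least-significant byte.
Reassemble most-significant byte first: BF 1C C3 89 98 95 DC 67 → 0xBF1CC3899895DC67.

0xBF1CC3899895DC67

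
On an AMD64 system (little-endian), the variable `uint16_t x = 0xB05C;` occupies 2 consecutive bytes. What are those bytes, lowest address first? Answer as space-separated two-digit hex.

5C B0

Split into bytes (most-significant first): B0 5C.
Little-endian stores the least-significant byte at the lowest address.
So at ascending addresses the bytes are 5C B0.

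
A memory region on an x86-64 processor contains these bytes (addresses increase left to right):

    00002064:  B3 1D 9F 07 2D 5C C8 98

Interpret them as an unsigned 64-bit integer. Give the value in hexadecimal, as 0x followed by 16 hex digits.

0x98C85C2D079F1DB3

Little-endian: lowest address holds the least-significant byte.
Reassemble most-significant byte first: 98 C8 5C 2D 07 9F 1D B3 → 0x98C85C2D079F1DB3.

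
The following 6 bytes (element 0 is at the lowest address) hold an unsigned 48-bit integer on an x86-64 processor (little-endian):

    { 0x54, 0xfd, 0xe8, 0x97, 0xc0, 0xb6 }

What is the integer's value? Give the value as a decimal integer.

200938298604884

Little-endian stores the least-significant byte at the lowest address.
Reassemble most-significant byte first: B6 C0 97 E8 FD 54 → 0xB6C097E8FD54.
0xB6C097E8FD54 = 200938298604884.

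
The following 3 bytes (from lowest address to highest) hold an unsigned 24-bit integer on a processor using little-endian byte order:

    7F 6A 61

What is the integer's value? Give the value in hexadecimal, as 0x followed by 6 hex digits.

0x616A7F

In little-endian order the low byte comes first in memory.
Reassemble most-significant byte first: 61 6A 7F → 0x616A7F.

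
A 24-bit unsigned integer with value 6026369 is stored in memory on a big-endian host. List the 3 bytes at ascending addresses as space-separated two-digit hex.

5B F4 81

6026369 in hexadecimal, padded to 24 bits, is 0x5BF481.
Split into bytes (most-significant first): 5B F4 81.
In big-endian order the high byte comes first in memory.
So the memory order matches the most-significant-first order: 5B F4 81.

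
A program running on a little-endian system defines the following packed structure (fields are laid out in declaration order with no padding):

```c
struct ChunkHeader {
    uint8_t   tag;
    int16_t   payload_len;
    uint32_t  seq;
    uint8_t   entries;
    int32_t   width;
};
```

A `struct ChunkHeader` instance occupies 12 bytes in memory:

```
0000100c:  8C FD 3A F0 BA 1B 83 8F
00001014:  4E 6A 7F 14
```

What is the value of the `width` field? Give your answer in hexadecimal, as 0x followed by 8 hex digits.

0x147F6A4E

`width` follows `tag` (1 B), `payload_len` (2 B), `seq` (4 B), `entries` (1 B), so it starts at offset 1 + 2 + 4 + 1 = 8 and occupies 4 bytes.
Bytes at offsets 8..11: 4E 6A 7F 14.
Little-endian: lowest address holds the least-significant byte.
Reassemble most-significant byte first: 14 7F 6A 4E → 0x147F6A4E.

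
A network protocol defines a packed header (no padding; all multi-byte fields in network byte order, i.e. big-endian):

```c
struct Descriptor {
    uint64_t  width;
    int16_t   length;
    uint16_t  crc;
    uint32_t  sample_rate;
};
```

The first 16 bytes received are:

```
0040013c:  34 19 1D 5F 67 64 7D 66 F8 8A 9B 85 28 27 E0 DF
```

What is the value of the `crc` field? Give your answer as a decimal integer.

`crc` follows `width` (8 B), `length` (2 B), so it starts at offset 8 + 2 = 10 and occupies 2 bytes.
Bytes at offsets 10..11: 9B 85.
Big-endian stores the most-significant byte at the lowest address.
The bytes are already most-significant first: 0x9B85.
0x9B85 = 39813.

39813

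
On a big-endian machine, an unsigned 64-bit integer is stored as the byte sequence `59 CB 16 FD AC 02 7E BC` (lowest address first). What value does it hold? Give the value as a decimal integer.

In big-endian order the high byte comes first in memory.
The bytes are already most-significant first: 0x59CB16FDAC027EBC.
0x59CB16FDAC027EBC = 6470290568416231100.

6470290568416231100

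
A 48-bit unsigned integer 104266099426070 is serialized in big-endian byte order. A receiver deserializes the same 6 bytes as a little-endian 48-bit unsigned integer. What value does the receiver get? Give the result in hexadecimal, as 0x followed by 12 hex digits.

104266099426070 in 48-bit hexadecimal is 0x5ED457D18316.
Stored big-endian, the bytes at ascending addresses are 5E D4 57 D1 83 16.
Read back as little-endian, the first byte is least significant, giving 0x1683D157D45E.

0x1683D157D45E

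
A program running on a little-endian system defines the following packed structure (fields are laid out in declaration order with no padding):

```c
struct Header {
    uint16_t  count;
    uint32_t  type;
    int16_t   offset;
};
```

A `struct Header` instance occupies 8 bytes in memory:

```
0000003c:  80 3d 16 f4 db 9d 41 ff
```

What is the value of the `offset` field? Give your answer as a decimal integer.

-191

`offset` follows `count` (2 B), `type` (4 B), so it starts at offset 2 + 4 = 6 and occupies 2 bytes.
Bytes at offsets 6..7: 41 FF.
Little-endian stores the least-significant byte at the lowest address.
Reassemble most-significant byte first: FF 41 → 0xFF41.
Top bit is set, so as a signed 16-bit value this is 0xFF41 − 2^16 = -191.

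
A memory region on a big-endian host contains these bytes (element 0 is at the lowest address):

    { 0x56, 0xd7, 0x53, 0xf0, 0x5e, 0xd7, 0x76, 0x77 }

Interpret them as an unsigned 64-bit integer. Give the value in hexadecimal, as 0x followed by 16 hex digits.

0x56D753F05ED77677

Big-endian: lowest address holds the most-significant byte.
The bytes are already most-significant first: 0x56D753F05ED77677.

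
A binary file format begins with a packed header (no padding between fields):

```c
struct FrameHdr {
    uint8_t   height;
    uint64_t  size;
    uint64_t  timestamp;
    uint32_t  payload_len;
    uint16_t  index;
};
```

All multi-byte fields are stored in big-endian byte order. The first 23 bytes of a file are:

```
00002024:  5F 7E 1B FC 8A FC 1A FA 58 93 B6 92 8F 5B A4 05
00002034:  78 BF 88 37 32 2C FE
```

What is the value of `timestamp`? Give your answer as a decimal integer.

10643855913752200568

`timestamp` follows `height` (1 B), `size` (8 B), so it starts at offset 1 + 8 = 9 and occupies 8 bytes.
Bytes at offsets 9..16: 93 B6 92 8F 5B A4 05 78.
Big-endian stores the most-significant byte at the lowest address.
The bytes are already most-significant first: 0x93B6928F5BA40578.
0x93B6928F5BA40578 = 10643855913752200568.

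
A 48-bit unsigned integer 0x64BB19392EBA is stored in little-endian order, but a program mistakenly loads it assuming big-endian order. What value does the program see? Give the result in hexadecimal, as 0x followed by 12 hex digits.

Stored little-endian, the bytes at ascending addresses are BA 2E 39 19 BB 64.
Read back as big-endian, the last byte is least significant, giving 0xBA2E3919BB64.

0xBA2E3919BB64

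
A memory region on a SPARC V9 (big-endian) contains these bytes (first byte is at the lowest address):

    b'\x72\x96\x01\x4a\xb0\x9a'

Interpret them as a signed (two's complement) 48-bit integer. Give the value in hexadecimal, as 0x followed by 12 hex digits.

In big-endian order the high byte comes first in memory.
The bytes are already most-significant first: 0x7296014AB09A.

0x7296014AB09A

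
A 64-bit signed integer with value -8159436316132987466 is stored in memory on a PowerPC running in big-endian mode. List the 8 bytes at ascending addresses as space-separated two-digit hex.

Two's complement of -8159436316132987466 in 64 bits: 8159436316132987466 = 0x713C24195687524A; invert → 0x8EC3DBE6A978ADB5; add 1 → 0x8EC3DBE6A978ADB6.
Split into bytes (most-significant first): 8E C3 DB E6 A9 78 AD B6.
Big-endian: lowest address holds the most-significant byte.
So the memory order matches the most-significant-first order: 8E C3 DB E6 A9 78 AD B6.

8E C3 DB E6 A9 78 AD B6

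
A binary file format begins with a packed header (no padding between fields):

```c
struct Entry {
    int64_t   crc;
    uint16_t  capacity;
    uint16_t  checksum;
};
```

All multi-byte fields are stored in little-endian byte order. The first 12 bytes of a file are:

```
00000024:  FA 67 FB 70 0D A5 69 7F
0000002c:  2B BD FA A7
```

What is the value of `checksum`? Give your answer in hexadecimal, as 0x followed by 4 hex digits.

0xA7FA

`checksum` follows `crc` (8 B), `capacity` (2 B), so it starts at offset 8 + 2 = 10 and occupies 2 bytes.
Bytes at offsets 10..11: FA A7.
In little-endian order the low byte comes first in memory.
Reassemble most-significant byte first: A7 FA → 0xA7FA.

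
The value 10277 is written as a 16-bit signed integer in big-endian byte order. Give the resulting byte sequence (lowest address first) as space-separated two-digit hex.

10277 in hexadecimal, padded to 16 bits, is 0x2825.
Split into bytes (most-significant first): 28 25.
Big-endian: lowest address holds the most-significant byte.
So the memory order matches the most-significant-first order: 28 25.

28 25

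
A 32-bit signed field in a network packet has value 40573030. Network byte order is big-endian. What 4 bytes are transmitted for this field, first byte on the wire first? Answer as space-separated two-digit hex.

40573030 in hexadecimal, padded to 32 bits, is 0x026B1866.
Split into bytes (most-significant first): 02 6B 18 66.
Big-endian stores the most-significant byte at the lowest address.
So the memory order matches the most-significant-first order: 02 6B 18 66.

02 6B 18 66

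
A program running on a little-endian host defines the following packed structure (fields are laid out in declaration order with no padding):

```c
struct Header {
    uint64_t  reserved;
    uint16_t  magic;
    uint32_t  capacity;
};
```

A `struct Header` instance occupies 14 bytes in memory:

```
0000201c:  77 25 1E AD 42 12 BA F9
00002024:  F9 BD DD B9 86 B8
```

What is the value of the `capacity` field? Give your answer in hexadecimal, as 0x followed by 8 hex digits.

0xB886B9DD

`capacity` follows `reserved` (8 B), `magic` (2 B), so it starts at offset 8 + 2 = 10 and occupies 4 bytes.
Bytes at offsets 10..13: DD B9 86 B8.
Little-endian: lowest address holds the least-significant byte.
Reassemble most-significant byte first: B8 86 B9 DD → 0xB886B9DD.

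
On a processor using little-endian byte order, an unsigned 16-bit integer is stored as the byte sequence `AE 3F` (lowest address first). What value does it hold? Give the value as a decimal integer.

16302

Little-endian: lowest address holds the least-significant byte.
Reassemble most-significant byte first: 3F AE → 0x3FAE.
0x3FAE = 16302.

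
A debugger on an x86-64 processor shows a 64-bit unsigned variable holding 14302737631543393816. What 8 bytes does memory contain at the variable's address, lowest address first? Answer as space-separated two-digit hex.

14302737631543393816 in hexadecimal, padded to 64 bits, is 0xC67D8818C3C17E18.
Split into bytes (most-significant first): C6 7D 88 18 C3 C1 7E 18.
Little-endian: lowest address holds the least-significant byte.
So at ascending addresses the bytes are 18 7E C1 C3 18 88 7D C6.

18 7E C1 C3 18 88 7D C6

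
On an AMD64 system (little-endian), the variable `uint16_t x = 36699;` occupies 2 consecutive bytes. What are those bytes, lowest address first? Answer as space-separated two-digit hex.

36699 in hexadecimal, padded to 16 bits, is 0x8F5B.
Split into bytes (most-significant first): 8F 5B.
In little-endian order the low byte comes first in memory.
So at ascending addresses the bytes are 5B 8F.

5B 8F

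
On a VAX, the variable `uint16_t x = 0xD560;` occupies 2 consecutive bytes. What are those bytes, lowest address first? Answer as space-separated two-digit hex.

60 D5

Split into bytes (most-significant first): D5 60.
In little-endian order the low byte comes first in memory.
So at ascending addresses the bytes are 60 D5.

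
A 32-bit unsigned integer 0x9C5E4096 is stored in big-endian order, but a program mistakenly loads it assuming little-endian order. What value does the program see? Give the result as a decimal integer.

Stored big-endian, the bytes at ascending addresses are 9C 5E 40 96.
Read back as little-endian, the first byte is least significant, giving 0x96405E9C.
0x96405E9C = 2520800924.

2520800924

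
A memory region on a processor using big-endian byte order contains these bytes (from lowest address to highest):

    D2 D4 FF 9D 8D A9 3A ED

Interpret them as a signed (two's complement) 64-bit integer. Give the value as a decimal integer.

-3254695578530399507

In big-endian order the high byte comes first in memory.
The bytes are already most-significant first: 0xD2D4FF9D8DA93AED.
Top bit is set, so as a signed 64-bit value this is 0xD2D4FF9D8DA93AED − 2^64 = -3254695578530399507.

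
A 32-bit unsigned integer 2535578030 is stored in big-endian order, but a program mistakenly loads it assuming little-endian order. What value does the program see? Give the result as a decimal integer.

2933465495

2535578030 in 32-bit hexadecimal is 0x9721D9AE.
Stored big-endian, the bytes at ascending addresses are 97 21 D9 AE.
Read back as little-endian, the first byte is least significant, giving 0xAED92197.
0xAED92197 = 2933465495.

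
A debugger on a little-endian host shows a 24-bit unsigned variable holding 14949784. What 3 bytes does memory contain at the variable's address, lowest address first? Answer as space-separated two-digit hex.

98 1D E4

14949784 in hexadecimal, padded to 24 bits, is 0xE41D98.
Split into bytes (most-significant first): E4 1D 98.
Little-endian stores the least-significant byte at the lowest address.
So at ascending addresses the bytes are 98 1D E4.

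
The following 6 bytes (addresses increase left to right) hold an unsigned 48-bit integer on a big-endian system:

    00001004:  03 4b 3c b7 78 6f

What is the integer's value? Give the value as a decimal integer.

3621676087407

Big-endian: lowest address holds the most-significant byte.
The bytes are already most-significant first: 0x034B3CB7786F.
0x034B3CB7786F = 3621676087407.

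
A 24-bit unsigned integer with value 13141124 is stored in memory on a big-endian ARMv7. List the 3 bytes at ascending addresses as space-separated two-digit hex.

13141124 in hexadecimal, padded to 24 bits, is 0xC88484.
Split into bytes (most-significant first): C8 84 84.
Big-endian stores the most-significant byte at the lowest address.
So the memory order matches the most-significant-first order: C8 84 84.

C8 84 84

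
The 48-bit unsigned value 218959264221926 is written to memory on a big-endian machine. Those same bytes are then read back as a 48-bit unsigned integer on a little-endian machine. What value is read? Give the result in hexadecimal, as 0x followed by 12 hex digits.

218959264221926 in 48-bit hexadecimal is 0xC7246D2A0AE6.
Stored big-endian, the bytes at ascending addresses are C7 24 6D 2A 0A E6.
Read back as little-endian, the first byte is least significant, giving 0xE60A2A6D24C7.

0xE60A2A6D24C7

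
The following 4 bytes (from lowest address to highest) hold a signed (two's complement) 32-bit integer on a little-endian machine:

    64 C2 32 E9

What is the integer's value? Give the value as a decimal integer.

In little-endian order the low byte comes first in memory.
Reassemble most-significant byte first: E9 32 C2 64 → 0xE932C264.
Top bit is set, so as a signed 32-bit value this is 0xE932C264 − 2^32 = -382549404.

-382549404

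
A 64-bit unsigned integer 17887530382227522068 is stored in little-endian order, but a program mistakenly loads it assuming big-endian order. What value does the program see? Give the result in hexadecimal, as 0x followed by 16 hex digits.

0x14C2AD451C463DF8

17887530382227522068 in 64-bit hexadecimal is 0xF83D461C45ADC214.
Stored little-endian, the bytes at ascending addresses are 14 C2 AD 45 1C 46 3D F8.
Read back as big-endian, the last byte is least significant, giving 0x14C2AD451C463DF8.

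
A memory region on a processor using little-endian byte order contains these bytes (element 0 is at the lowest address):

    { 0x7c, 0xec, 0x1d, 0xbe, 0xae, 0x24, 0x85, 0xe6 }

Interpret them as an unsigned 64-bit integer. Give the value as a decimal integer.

Little-endian stores the least-significant byte at the lowest address.
Reassemble most-significant byte first: E6 85 24 AE BE 1D EC 7C → 0xE68524AEBE1DEC7C.
0xE68524AEBE1DEC7C = 16610723133558484092.

16610723133558484092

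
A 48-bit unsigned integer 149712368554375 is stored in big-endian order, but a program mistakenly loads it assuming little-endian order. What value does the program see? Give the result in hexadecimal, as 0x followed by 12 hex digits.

0x87D18BA02988

149712368554375 in 48-bit hexadecimal is 0x8829A08BD187.
Stored big-endian, the bytes at ascending addresses are 88 29 A0 8B D1 87.
Read back as little-endian, the first byte is least significant, giving 0x87D18BA02988.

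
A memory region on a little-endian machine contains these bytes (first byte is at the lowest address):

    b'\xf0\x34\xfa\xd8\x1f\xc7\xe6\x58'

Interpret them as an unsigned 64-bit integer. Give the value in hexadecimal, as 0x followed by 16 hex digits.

In little-endian order the low byte comes first in memory.
Reassemble most-significant byte first: 58 E6 C7 1F D8 FA 34 F0 → 0x58E6C71FD8FA34F0.

0x58E6C71FD8FA34F0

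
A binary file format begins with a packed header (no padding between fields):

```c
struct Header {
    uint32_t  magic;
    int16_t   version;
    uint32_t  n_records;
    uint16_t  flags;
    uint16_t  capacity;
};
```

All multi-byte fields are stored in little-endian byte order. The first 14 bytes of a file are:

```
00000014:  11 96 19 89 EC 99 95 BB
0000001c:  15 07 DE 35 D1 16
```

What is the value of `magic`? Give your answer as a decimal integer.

`magic` is the first field, at byte offset 0, occupying 4 bytes.
Bytes at offsets 0..3: 11 96 19 89.
Little-endian stores the least-significant byte at the lowest address.
Reassemble most-significant byte first: 89 19 96 11 → 0x89199611.
0x89199611 = 2300155409.

2300155409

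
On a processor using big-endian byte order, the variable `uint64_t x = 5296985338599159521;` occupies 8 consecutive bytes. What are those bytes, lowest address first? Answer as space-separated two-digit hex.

5296985338599159521 in hexadecimal, padded to 64 bits, is 0x4982AC19CFA7B6E1.
Split into bytes (most-significant first): 49 82 AC 19 CF A7 B6 E1.
In big-endian order the high byte comes first in memory.
So the memory order matches the most-significant-first order: 49 82 AC 19 CF A7 B6 E1.

49 82 AC 19 CF A7 B6 E1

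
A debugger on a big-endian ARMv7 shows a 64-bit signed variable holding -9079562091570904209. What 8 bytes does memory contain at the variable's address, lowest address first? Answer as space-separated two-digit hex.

81 FE EA 62 1F D0 43 6F

Two's complement of -9079562091570904209 in 64 bits: 9079562091570904209 = 0x7E01159DE02FBC91; invert → 0x81FEEA621FD0436E; add 1 → 0x81FEEA621FD0436F.
Split into bytes (most-significant first): 81 FE EA 62 1F D0 43 6F.
Big-endian: lowest address holds the most-significant byte.
So the memory order matches the most-significant-first order: 81 FE EA 62 1F D0 43 6F.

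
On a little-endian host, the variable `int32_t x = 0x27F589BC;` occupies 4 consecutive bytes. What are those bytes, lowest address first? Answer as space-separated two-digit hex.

Split into bytes (most-significant first): 27 F5 89 BC.
Little-endian stores the least-significant byte at the lowest address.
So at ascending addresses the bytes are BC 89 F5 27.

BC 89 F5 27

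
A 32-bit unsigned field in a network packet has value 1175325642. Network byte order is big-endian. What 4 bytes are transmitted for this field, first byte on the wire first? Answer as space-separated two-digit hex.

46 0E 0B CA

1175325642 in hexadecimal, padded to 32 bits, is 0x460E0BCA.
Split into bytes (most-significant first): 46 0E 0B CA.
Big-endian stores the most-significant byte at the lowest address.
So the memory order matches the most-significant-first order: 46 0E 0B CA.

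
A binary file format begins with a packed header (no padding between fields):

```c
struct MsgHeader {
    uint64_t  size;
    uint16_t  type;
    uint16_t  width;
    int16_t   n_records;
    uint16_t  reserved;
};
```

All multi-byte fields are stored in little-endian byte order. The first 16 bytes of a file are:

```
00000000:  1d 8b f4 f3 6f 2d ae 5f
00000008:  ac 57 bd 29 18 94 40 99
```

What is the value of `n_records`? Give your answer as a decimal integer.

-27624

`n_records` follows `size` (8 B), `type` (2 B), `width` (2 B), so it starts at offset 8 + 2 + 2 = 12 and occupies 2 bytes.
Bytes at offsets 12..13: 18 94.
Little-endian stores the least-significant byte at the lowest address.
Reassemble most-significant byte first: 94 18 → 0x9418.
Top bit is set, so as a signed 16-bit value this is 0x9418 − 2^16 = -27624.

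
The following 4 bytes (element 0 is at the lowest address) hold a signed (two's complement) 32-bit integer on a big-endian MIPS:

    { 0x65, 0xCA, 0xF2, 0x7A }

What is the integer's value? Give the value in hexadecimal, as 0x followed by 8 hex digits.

0x65CAF27A

Big-endian: lowest address holds the most-significant byte.
The bytes are already most-significant first: 0x65CAF27A.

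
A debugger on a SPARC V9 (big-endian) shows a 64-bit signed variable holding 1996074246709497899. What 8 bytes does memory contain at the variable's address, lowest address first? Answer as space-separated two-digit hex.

1B B3 7A F3 A4 6C D0 2B

1996074246709497899 in hexadecimal, padded to 64 bits, is 0x1BB37AF3A46CD02B.
Split into bytes (most-significant first): 1B B3 7A F3 A4 6C D0 2B.
Big-endian stores the most-significant byte at the lowest address.
So the memory order matches the most-significant-first order: 1B B3 7A F3 A4 6C D0 2B.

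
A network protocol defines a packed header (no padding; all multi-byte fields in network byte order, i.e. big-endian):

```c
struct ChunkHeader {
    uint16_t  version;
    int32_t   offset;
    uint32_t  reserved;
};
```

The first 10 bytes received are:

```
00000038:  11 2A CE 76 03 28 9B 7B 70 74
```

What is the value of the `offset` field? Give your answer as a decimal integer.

-831126744

`offset` follows `version` (2 bytes), so it starts at byte offset 2 and occupies 4 bytes.
Bytes at offsets 2..5: CE 76 03 28.
Big-endian: lowest address holds the most-significant byte.
The bytes are already most-significant first: 0xCE760328.
Top bit is set, so as a signed 32-bit value this is 0xCE760328 − 2^32 = -831126744.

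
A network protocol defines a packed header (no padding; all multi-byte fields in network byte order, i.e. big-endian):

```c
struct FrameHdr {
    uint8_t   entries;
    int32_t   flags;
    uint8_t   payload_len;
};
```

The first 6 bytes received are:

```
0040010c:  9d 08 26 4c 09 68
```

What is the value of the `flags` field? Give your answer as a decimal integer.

`flags` follows `entries` (1 byte), so it starts at byte offset 1 and occupies 4 bytes.
Bytes at offsets 1..4: 08 26 4C 09.
Big-endian: lowest address holds the most-significant byte.
The bytes are already most-significant first: 0x08264C09.
0x08264C09 = 136727561.

136727561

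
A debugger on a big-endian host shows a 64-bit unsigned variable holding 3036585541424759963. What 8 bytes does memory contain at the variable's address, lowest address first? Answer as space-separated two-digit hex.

2A 24 1E 76 1E B5 C4 9B

3036585541424759963 in hexadecimal, padded to 64 bits, is 0x2A241E761EB5C49B.
Split into bytes (most-significant first): 2A 24 1E 76 1E B5 C4 9B.
Big-endian stores the most-significant byte at the lowest address.
So the memory order matches the most-significant-first order: 2A 24 1E 76 1E B5 C4 9B.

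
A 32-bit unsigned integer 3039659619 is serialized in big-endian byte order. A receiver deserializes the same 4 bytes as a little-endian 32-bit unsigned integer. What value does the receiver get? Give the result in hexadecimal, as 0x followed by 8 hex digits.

3039659619 in 32-bit hexadecimal is 0xB52D8663.
Stored big-endian, the bytes at ascending addresses are B5 2D 86 63.
Read back as little-endian, the first byte is least significant, giving 0x63862DB5.

0x63862DB5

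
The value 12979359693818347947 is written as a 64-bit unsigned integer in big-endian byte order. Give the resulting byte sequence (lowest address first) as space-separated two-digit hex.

B4 1F F2 DF BA 10 C1 AB

12979359693818347947 in hexadecimal, padded to 64 bits, is 0xB41FF2DFBA10C1AB.
Split into bytes (most-significant first): B4 1F F2 DF BA 10 C1 AB.
In big-endian order the high byte comes first in memory.
So the memory order matches the most-significant-first order: B4 1F F2 DF BA 10 C1 AB.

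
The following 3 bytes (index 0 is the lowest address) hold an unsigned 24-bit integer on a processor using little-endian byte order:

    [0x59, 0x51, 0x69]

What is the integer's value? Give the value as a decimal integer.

In little-endian order the low byte comes first in memory.
Reassemble most-significant byte first: 69 51 59 → 0x695159.
0x695159 = 6902105.

6902105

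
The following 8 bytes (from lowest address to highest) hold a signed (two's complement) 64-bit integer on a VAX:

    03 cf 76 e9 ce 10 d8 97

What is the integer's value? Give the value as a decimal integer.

-7505230298146746621

In little-endian order the low byte comes first in memory.
Reassemble most-significant byte first: 97 D8 10 CE E9 76 CF 03 → 0x97D810CEE976CF03.
Top bit is set, so as a signed 64-bit value this is 0x97D810CEE976CF03 − 2^64 = -7505230298146746621.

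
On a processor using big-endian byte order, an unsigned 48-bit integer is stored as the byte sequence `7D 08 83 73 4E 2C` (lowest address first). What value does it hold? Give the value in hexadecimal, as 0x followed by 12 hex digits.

0x7D0883734E2C

In big-endian order the high byte comes first in memory.
The bytes are already most-significant first: 0x7D0883734E2C.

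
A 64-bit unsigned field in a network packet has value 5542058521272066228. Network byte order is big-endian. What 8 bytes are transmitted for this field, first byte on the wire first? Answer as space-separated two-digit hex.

5542058521272066228 in hexadecimal, padded to 64 bits, is 0x4CE958DCACD920B4.
Split into bytes (most-significant first): 4C E9 58 DC AC D9 20 B4.
In big-endian order the high byte comes first in memory.
So the memory order matches the most-significant-first order: 4C E9 58 DC AC D9 20 B4.

4C E9 58 DC AC D9 20 B4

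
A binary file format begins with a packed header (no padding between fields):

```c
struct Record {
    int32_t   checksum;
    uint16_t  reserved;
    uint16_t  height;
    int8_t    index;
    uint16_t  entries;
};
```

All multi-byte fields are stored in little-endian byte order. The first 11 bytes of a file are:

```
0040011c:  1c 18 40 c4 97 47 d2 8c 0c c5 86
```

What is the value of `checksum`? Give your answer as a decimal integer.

`checksum` is the first field, at byte offset 0, occupying 4 bytes.
Bytes at offsets 0..3: 1C 18 40 C4.
Little-endian stores the least-significant byte at the lowest address.
Reassemble most-significant byte first: C4 40 18 1C → 0xC440181C.
Top bit is set, so as a signed 32-bit value this is 0xC440181C − 2^32 = -1002432484.

-1002432484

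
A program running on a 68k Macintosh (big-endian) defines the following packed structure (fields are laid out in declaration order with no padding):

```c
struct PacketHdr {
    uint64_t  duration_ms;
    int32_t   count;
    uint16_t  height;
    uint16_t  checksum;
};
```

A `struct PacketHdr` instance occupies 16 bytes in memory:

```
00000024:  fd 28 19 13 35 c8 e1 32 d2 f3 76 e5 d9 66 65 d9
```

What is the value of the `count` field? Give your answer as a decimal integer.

`count` follows `duration_ms` (8 bytes), so it starts at byte offset 8 and occupies 4 bytes.
Bytes at offsets 8..11: D2 F3 76 E5.
In big-endian order the high byte comes first in memory.
The bytes are already most-significant first: 0xD2F376E5.
Top bit is set, so as a signed 32-bit value this is 0xD2F376E5 − 2^32 = -755796251.

-755796251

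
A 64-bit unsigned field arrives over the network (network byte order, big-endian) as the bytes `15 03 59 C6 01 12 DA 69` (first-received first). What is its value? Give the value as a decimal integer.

Big-endian: lowest address holds the most-significant byte.
The bytes are already most-significant first: 0x150359C60112DA69.
0x150359C60112DA69 = 1514152606683028073.

1514152606683028073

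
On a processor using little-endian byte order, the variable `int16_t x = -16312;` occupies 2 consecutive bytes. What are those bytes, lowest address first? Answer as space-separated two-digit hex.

48 C0

Two's complement of -16312 in 16 bits: 16312 = 0x3FB8; invert → 0xC047; add 1 → 0xC048.
Split into bytes (most-significant first): C0 48.
Little-endian stores the least-significant byte at the lowest address.
So at ascending addresses the bytes are 48 C0.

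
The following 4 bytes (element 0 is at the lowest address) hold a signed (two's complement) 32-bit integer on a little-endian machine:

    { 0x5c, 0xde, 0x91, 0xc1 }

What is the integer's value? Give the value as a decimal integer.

In little-endian order the low byte comes first in memory.
Reassemble most-significant byte first: C1 91 DE 5C → 0xC191DE5C.
Top bit is set, so as a signed 32-bit value this is 0xC191DE5C − 2^32 = -1047404964.

-1047404964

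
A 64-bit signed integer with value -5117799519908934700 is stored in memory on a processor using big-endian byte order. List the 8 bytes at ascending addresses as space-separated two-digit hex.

B8 F9 EC 73 B0 29 CB D4

Two's complement of -5117799519908934700 in 64 bits: 5117799519908934700 = 0x4706138C4FD6342C; invert → 0xB8F9EC73B029CBD3; add 1 → 0xB8F9EC73B029CBD4.
Split into bytes (most-significant first): B8 F9 EC 73 B0 29 CB D4.
Big-endian stores the most-significant byte at the lowest address.
So the memory order matches the most-significant-first order: B8 F9 EC 73 B0 29 CB D4.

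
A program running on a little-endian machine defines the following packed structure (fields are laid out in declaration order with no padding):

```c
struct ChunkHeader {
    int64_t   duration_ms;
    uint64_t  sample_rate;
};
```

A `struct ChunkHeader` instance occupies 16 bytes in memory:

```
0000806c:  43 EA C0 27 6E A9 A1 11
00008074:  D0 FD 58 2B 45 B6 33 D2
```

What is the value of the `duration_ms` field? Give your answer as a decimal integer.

1270482860473641539

`duration_ms` is the first field, at byte offset 0, occupying 8 bytes.
Bytes at offsets 0..7: 43 EA C0 27 6E A9 A1 11.
Little-endian: lowest address holds the least-significant byte.
Reassemble most-significant byte first: 11 A1 A9 6E 27 C0 EA 43 → 0x11A1A96E27C0EA43.
0x11A1A96E27C0EA43 = 1270482860473641539.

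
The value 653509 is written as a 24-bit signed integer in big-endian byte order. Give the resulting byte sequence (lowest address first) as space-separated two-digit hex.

653509 in hexadecimal, padded to 24 bits, is 0x09F8C5.
Split into bytes (most-significant first): 09 F8 C5.
Big-endian stores the most-significant byte at the lowest address.
So the memory order matches the most-significant-first order: 09 F8 C5.

09 F8 C5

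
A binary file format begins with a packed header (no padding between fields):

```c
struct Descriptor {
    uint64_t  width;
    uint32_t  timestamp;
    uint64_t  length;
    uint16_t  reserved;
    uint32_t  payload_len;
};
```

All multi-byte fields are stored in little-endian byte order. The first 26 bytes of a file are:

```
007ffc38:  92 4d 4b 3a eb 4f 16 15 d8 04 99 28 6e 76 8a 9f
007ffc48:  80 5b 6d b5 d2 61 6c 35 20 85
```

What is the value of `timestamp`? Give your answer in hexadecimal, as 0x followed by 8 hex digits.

`timestamp` follows `width` (8 bytes), so it starts at byte offset 8 and occupies 4 bytes.
Bytes at offsets 8..11: D8 04 99 28.
Little-endian: lowest address holds the least-significant byte.
Reassemble most-significant byte first: 28 99 04 D8 → 0x289904D8.

0x289904D8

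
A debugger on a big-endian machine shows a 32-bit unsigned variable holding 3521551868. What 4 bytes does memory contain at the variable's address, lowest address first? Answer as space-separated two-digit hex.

3521551868 in hexadecimal, padded to 32 bits, is 0xD1E69DFC.
Split into bytes (most-significant first): D1 E6 9D FC.
In big-endian order the high byte comes first in memory.
So the memory order matches the most-significant-first order: D1 E6 9D FC.

D1 E6 9D FC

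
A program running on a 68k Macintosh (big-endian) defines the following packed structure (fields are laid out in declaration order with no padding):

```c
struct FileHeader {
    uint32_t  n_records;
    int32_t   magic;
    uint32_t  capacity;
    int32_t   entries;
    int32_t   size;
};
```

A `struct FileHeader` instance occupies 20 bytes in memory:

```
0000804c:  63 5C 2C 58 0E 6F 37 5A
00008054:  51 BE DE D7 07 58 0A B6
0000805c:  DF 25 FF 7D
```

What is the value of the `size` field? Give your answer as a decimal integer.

`size` follows `n_records` (4 B), `magic` (4 B), `capacity` (4 B), `entries` (4 B), so it starts at offset 4 + 4 + 4 + 4 = 16 and occupies 4 bytes.
Bytes at offsets 16..19: DF 25 FF 7D.
In big-endian order the high byte comes first in memory.
The bytes are already most-significant first: 0xDF25FF7D.
Top bit is set, so as a signed 32-bit value this is 0xDF25FF7D − 2^32 = -551157891.

-551157891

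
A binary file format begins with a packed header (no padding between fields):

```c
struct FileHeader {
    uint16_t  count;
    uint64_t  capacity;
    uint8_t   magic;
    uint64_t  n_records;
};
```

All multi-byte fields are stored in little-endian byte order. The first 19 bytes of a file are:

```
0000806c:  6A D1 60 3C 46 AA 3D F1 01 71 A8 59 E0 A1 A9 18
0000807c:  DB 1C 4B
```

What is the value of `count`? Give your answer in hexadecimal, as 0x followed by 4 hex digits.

0xD16A

`count` is the first field, at byte offset 0, occupying 2 bytes.
Bytes at offsets 0..1: 6A D1.
In little-endian order the low byte comes first in memory.
Reassemble most-significant byte first: D1 6A → 0xD16A.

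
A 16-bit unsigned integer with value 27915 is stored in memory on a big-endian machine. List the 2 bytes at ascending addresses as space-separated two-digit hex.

6D 0B

27915 in hexadecimal, padded to 16 bits, is 0x6D0B.
Split into bytes (most-significant first): 6D 0B.
Big-endian stores the most-significant byte at the lowest address.
So the memory order matches the most-significant-first order: 6D 0B.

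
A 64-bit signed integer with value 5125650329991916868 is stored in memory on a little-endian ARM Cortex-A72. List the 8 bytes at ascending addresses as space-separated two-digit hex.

44 2D 08 7A D1 F7 21 47

5125650329991916868 in hexadecimal, padded to 64 bits, is 0x4721F7D17A082D44.
Split into bytes (most-significant first): 47 21 F7 D1 7A 08 2D 44.
Little-endian stores the least-significant byte at the lowest address.
So at ascending addresses the bytes are 44 2D 08 7A D1 F7 21 47.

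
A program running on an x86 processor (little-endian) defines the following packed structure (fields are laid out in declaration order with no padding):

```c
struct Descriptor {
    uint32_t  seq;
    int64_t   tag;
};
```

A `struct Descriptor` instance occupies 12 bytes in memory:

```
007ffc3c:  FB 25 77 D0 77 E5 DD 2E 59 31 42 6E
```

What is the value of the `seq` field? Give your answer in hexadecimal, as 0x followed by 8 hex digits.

0xD07725FB

`seq` is the first field, at byte offset 0, occupying 4 bytes.
Bytes at offsets 0..3: FB 25 77 D0.
In little-endian order the low byte comes first in memory.
Reassemble most-significant byte first: D0 77 25 FB → 0xD07725FB.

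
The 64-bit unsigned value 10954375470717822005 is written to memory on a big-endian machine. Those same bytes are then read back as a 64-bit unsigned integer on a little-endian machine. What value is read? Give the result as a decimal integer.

3847309574008866200

10954375470717822005 in 64-bit hexadecimal is 0x9805C273AC636435.
Stored big-endian, the bytes at ascending addresses are 98 05 C2 73 AC 63 64 35.
Read back as little-endian, the first byte is least significant, giving 0x356463AC73C20598.
0x356463AC73C20598 = 3847309574008866200.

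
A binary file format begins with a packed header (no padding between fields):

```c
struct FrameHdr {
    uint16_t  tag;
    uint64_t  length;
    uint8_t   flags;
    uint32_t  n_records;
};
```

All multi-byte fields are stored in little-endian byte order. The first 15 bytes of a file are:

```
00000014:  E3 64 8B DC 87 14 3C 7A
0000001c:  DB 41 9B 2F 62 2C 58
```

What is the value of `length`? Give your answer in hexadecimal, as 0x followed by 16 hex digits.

`length` follows `tag` (2 bytes), so it starts at byte offset 2 and occupies 8 bytes.
Bytes at offsets 2..9: 8B DC 87 14 3C 7A DB 41.
Little-endian: lowest address holds the least-significant byte.
Reassemble most-significant byte first: 41 DB 7A 3C 14 87 DC 8B → 0x41DB7A3C1487DC8B.

0x41DB7A3C1487DC8B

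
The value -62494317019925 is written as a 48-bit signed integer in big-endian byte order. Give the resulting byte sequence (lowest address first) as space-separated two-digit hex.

C7 29 68 6E FC EB

Two's complement of -62494317019925 in 48 bits: 62494317019925 = 0x38D697910315; invert → 0xC729686EFCEA; add 1 → 0xC729686EFCEB.
Split into bytes (most-significant first): C7 29 68 6E FC EB.
Big-endian: lowest address holds the most-significant byte.
So the memory order matches the most-significant-first order: C7 29 68 6E FC EB.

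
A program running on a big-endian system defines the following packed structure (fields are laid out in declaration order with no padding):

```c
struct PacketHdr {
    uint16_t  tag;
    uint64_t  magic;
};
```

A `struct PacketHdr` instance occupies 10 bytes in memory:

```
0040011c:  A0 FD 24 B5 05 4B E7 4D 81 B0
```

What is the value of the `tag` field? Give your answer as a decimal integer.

41213

`tag` is the first field, at byte offset 0, occupying 2 bytes.
Bytes at offsets 0..1: A0 FD.
Big-endian: lowest address holds the most-significant byte.
The bytes are already most-significant first: 0xA0FD.
0xA0FD = 41213.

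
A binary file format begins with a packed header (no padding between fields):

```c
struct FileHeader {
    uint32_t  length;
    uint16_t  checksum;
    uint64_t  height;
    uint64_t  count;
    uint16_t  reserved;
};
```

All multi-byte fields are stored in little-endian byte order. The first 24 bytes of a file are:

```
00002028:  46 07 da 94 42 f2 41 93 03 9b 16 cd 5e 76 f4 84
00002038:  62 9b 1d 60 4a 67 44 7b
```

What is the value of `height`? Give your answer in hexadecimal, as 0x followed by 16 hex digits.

0x765ECD169B039341

`height` follows `length` (4 B), `checksum` (2 B), so it starts at offset 4 + 2 = 6 and occupies 8 bytes.
Bytes at offsets 6..13: 41 93 03 9B 16 CD 5E 76.
In little-endian order the low byte comes first in memory.
Reassemble most-significant byte first: 76 5E CD 16 9B 03 93 41 → 0x765ECD169B039341.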